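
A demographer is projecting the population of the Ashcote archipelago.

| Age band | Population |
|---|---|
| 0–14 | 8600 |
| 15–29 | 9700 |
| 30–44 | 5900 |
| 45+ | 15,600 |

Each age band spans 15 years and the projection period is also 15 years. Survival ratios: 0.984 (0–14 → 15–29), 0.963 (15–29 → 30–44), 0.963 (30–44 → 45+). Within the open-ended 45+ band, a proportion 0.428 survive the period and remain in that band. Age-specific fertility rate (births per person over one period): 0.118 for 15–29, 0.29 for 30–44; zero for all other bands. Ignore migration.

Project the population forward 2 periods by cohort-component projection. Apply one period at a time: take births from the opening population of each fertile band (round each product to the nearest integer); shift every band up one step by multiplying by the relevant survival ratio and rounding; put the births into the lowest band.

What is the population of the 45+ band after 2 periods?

14285

Let band 1 be 0–14 through band 4 = 45+.
Period 1:
Births: 9700 × 0.118 = 1145 ; 5900 × 0.29 = 1711 ⇒ total 2856
Band 2: 8600 × 0.984 = 8462
Band 3: 9700 × 0.963 = 9341
Band 4: 5900 × 0.963 + 15600 × 0.428 = 5682 + 6677 = 12359
Giving 2856 / 8462 / 9341 / 12359.
Period 2:
Births: 8462 × 0.118 = 999 ; 9341 × 0.29 = 2709 ⇒ total 3708
Band 2: 2856 × 0.984 = 2810
Band 3: 8462 × 0.963 = 8149
Band 4: 9341 × 0.963 + 12359 × 0.428 = 8995 + 5290 = 14285
Giving 3708 / 2810 / 8149 / 14285.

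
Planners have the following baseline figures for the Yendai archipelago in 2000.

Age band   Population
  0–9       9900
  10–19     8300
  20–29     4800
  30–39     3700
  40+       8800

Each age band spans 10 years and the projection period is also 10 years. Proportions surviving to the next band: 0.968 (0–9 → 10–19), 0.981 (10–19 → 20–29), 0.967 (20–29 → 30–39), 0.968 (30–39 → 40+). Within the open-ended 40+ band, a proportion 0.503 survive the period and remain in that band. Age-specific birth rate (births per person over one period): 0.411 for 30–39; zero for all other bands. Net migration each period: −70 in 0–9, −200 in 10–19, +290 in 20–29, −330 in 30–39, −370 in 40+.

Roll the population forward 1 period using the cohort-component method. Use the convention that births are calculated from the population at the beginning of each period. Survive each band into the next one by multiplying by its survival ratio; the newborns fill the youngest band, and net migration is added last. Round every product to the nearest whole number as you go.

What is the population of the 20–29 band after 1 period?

8432

Call the groups 1 to 5, youngest first.
Period 1.
Births: 3700 × 0.411 = 1521
Group 2: 9900 × 0.968 = 9583
Group 3: 8300 × 0.981 = 8142
Group 4: 4800 × 0.967 = 4642
Group 5: 3700 × 0.968 + 8800 × 0.503 = 3582 + 4426 = 8008
Net migration: Group 1 − 70 → 1451; Group 2 − 200 → 9383; Group 3 + 290 → 8432; Group 4 − 330 → 4312; Group 5 − 370 → 7638
→ [1451, 9383, 8432, 4312, 7638]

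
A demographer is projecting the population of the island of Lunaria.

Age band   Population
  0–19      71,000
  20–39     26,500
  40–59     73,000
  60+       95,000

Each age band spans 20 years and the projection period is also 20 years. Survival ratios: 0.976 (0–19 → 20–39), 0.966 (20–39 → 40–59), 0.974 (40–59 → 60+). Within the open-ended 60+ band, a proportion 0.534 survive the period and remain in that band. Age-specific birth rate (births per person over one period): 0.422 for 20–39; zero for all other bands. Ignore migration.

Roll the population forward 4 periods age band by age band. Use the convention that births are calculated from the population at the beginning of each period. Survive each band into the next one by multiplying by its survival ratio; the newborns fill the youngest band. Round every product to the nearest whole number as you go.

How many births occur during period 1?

Numbering the groups 1..4 from youngest to oldest:
— Period 1 —
Births: 26500 × 0.422 = 11183
Group 2: 71000 × 0.976 = 69296
Group 3: 26500 × 0.966 = 25599
Group 4: 73000 × 0.974 + 95000 × 0.534 = 71102 + 50730 = 121832
Population now: 0–19=11183, 20–39=69296, 40–59=25599, 60+=121832

11183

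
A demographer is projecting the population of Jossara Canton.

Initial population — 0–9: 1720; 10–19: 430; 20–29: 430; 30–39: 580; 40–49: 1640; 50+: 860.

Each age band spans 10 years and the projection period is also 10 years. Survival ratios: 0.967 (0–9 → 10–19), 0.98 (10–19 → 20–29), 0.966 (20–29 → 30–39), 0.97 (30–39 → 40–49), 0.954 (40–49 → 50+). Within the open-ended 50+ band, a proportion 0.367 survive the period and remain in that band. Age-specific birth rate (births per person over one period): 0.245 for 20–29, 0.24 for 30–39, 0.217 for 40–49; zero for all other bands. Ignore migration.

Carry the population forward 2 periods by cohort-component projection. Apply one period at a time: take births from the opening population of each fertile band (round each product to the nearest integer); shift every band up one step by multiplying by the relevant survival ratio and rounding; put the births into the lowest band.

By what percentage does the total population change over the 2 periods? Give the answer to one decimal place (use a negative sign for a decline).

-19.2

Numbering the groups 1..6 from youngest to oldest:
Period 1:
Births: 430 × 0.245 = 105, 580 × 0.24 = 139, 1640 × 0.217 = 356 — total 600
Group 2: 1720 × 0.967 = 1663
Group 3: 430 × 0.98 = 421
Group 4: 430 × 0.966 = 415
Group 5: 580 × 0.97 = 563
Group 6: 1640 × 0.954 + 860 × 0.367 = 1565 + 316 = 1881
Population now: 0–9=600, 10–19=1663, 20–29=421, 30–39=415, 40–49=563, 50+=1881
Period 2:
Births: 421 × 0.245 = 103, 415 × 0.24 = 100, 563 × 0.217 = 122 — total 325
Group 2: 600 × 0.967 = 580
Group 3: 1663 × 0.98 = 1630
Group 4: 421 × 0.966 = 407
Group 5: 415 × 0.97 = 403
Group 6: 563 × 0.954 + 1881 × 0.367 = 537 + 690 = 1227
Population now: 0–9=325, 10–19=580, 20–29=1630, 30–39=407, 40–49=403, 50+=1227
Total: 5660 → 4572; change = -1088; percentage change = -19.2%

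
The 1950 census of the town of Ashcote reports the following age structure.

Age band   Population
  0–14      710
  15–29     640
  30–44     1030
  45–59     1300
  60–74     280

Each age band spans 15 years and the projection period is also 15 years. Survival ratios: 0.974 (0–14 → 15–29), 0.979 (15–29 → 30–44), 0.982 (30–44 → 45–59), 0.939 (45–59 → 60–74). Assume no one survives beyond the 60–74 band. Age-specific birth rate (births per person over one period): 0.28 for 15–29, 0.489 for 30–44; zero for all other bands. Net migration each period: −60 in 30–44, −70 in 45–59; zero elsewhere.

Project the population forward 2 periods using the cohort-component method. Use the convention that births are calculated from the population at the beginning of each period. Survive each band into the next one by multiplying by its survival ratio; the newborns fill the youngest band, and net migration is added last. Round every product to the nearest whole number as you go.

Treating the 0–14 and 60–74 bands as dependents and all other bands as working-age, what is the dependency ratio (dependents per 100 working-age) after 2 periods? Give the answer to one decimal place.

76.6

Numbering the groups 1..5 from youngest to oldest:
Period 1.
Births: 640 × 0.28 = 179  |  1030 × 0.489 = 504 → total 683
Group 2: 710 × 0.974 = 692
Group 3: 640 × 0.979 = 627
Group 4: 1030 × 0.982 = 1011
Group 5: 1300 × 0.939 = 1221
Net migration: Group 3 − 60 → 567; Group 4 − 70 → 941
Population now: 0–14=683, 15–29=692, 30–44=567, 45–59=941, 60–74=1221
Period 2.
Births: 692 × 0.28 = 194  |  567 × 0.489 = 277 → total 471
Group 2: 683 × 0.974 = 665
Group 3: 692 × 0.979 = 677
Group 4: 567 × 0.982 = 557
Group 5: 941 × 0.939 = 884
Net migration: Group 3 − 60 → 617; Group 4 − 70 → 487
Population now: 0–14=471, 15–29=665, 30–44=617, 45–59=487, 60–74=884
Dependents (band 0–14 + band 60–74) = 471 + 884 = 1355; working-age = 1769; ratio = 1355/1769 × 100 = 76.6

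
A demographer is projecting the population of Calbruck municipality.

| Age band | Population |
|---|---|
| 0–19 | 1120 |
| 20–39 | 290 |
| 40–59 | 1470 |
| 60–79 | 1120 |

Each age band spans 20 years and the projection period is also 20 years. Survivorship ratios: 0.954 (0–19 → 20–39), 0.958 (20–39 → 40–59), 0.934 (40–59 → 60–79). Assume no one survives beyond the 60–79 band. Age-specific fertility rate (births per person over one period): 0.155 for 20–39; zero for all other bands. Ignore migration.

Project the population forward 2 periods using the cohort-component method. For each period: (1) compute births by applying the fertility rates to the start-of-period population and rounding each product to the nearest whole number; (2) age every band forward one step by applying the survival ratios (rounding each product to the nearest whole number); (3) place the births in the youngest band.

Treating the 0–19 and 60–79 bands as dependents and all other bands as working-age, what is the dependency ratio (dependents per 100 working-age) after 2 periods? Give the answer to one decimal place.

(Groups numbered youngest = 1 to oldest = 4.)
Period 1.
Births: 290 * 0.155 = 45
Group 2: 1120 * 0.954 = 1068
Group 3: 290 * 0.958 = 278
Group 4: 1470 * 0.934 = 1373
Giving 45 / 1068 / 278 / 1373.
Period 2.
Births: 1068 * 0.155 = 166
Group 2: 45 * 0.954 = 43
Group 3: 1068 * 0.958 = 1023
Group 4: 278 * 0.934 = 260
Giving 166 / 43 / 1023 / 260.
Dependents (band 0–19 + band 60–79) = 166 + 260 = 426; working-age = 1066; ratio = 426/1066 × 100 = 40.0

40.0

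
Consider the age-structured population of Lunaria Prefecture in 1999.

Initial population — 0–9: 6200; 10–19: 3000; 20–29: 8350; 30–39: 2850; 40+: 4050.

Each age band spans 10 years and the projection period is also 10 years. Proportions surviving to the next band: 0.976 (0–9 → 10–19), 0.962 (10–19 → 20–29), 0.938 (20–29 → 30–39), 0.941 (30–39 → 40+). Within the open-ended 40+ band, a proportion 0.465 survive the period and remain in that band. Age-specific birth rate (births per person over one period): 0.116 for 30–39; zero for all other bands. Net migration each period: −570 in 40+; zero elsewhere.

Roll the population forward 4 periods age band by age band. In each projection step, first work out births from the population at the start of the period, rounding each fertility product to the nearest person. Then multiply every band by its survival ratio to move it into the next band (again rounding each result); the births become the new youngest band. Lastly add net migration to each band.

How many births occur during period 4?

633

(Bands numbered youngest = 1 to oldest = 5.)
Period 1:
Births: 2850 × 0.116 = 331
Band 2: 6200 × 0.976 = 6051
Band 3: 3000 × 0.962 = 2886
Band 4: 8350 × 0.938 = 7832
Band 5: 2850 × 0.941 + 4050 × 0.465 = 2682 + 1883 = 4565
Net migration: Band 5 − 570 → 3995
End of period: [331, 6051, 2886, 7832, 3995]
Period 2:
Births: 7832 × 0.116 = 909
Band 2: 331 × 0.976 = 323
Band 3: 6051 × 0.962 = 5821
Band 4: 2886 × 0.938 = 2707
Band 5: 7832 × 0.941 + 3995 × 0.465 = 7370 + 1858 = 9228
Net migration: Band 5 − 570 → 8658
End of period: [909, 323, 5821, 2707, 8658]
Period 3:
Births: 2707 × 0.116 = 314
Band 2: 909 × 0.976 = 887
Band 3: 323 × 0.962 = 311
Band 4: 5821 × 0.938 = 5460
Band 5: 2707 × 0.941 + 8658 × 0.465 = 2547 + 4026 = 6573
Net migration: Band 5 − 570 → 6003
End of period: [314, 887, 311, 5460, 6003]
Period 4:
Births: 5460 × 0.116 = 633
Band 2: 314 × 0.976 = 306
Band 3: 887 × 0.962 = 853
Band 4: 311 × 0.938 = 292
Band 5: 5460 × 0.941 + 6003 × 0.465 = 5138 + 2791 = 7929
Net migration: Band 5 − 570 → 7359
End of period: [633, 306, 853, 292, 7359]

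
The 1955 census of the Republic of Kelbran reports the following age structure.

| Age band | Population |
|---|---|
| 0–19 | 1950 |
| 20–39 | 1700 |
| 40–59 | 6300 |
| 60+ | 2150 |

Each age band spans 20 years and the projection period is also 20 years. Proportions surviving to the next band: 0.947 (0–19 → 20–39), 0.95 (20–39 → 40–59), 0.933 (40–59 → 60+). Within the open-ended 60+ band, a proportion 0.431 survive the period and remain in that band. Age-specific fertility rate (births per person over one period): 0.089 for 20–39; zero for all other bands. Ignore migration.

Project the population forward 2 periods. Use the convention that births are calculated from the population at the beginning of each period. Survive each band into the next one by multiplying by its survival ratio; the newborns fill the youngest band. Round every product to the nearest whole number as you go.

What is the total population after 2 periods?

Call the groups 1 to 4, youngest first.
After projecting period 1:
Births: 1700 × 0.089 = 151
Group 2: 1950 × 0.947 = 1847
Group 3: 1700 × 0.95 = 1615
Group 4: 6300 × 0.933 + 2150 × 0.431 = 5878 + 927 = 6805
Population now: 0–19=151, 20–39=1847, 40–59=1615, 60+=6805
After projecting period 2:
Births: 1847 × 0.089 = 164
Group 2: 151 × 0.947 = 143
Group 3: 1847 × 0.95 = 1755
Group 4: 1615 × 0.933 + 6805 × 0.431 = 1507 + 2933 = 4440
Population now: 0–19=164, 20–39=143, 40–59=1755, 60+=4440
Total after period 2: 164 + 143 + 1755 + 4440 = 6502

6502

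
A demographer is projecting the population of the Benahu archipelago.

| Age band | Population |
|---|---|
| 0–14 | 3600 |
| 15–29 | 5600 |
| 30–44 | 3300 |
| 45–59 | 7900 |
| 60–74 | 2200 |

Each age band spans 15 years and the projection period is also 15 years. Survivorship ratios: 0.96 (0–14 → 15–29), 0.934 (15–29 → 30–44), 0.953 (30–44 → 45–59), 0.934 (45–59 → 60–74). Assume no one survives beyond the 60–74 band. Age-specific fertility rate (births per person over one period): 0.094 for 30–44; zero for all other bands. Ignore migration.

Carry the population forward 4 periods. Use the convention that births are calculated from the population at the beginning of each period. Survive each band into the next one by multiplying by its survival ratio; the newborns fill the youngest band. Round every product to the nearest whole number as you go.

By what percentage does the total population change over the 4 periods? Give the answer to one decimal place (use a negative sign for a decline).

-82.8

[period 1]
Births: 3300 × 0.094 = 310
15–29: 3600 × 0.96 = 3456
30–44: 5600 × 0.934 = 5230
45–59: 3300 × 0.953 = 3145
60–74: 7900 × 0.934 = 7379
End of period: [310, 3456, 5230, 3145, 7379]
[period 2]
Births: 5230 × 0.094 = 492
15–29: 310 × 0.96 = 298
30–44: 3456 × 0.934 = 3228
45–59: 5230 × 0.953 = 4984
60–74: 3145 × 0.934 = 2937
End of period: [492, 298, 3228, 4984, 2937]
[period 3]
Births: 3228 × 0.094 = 303
15–29: 492 × 0.96 = 472
30–44: 298 × 0.934 = 278
45–59: 3228 × 0.953 = 3076
60–74: 4984 × 0.934 = 4655
End of period: [303, 472, 278, 3076, 4655]
[period 4]
Births: 278 × 0.094 = 26
15–29: 303 × 0.96 = 291
30–44: 472 × 0.934 = 441
45–59: 278 × 0.953 = 265
60–74: 3076 × 0.934 = 2873
End of period: [26, 291, 441, 265, 2873]
Total: 22600 → 3896; change = -18704; percentage change = -82.8%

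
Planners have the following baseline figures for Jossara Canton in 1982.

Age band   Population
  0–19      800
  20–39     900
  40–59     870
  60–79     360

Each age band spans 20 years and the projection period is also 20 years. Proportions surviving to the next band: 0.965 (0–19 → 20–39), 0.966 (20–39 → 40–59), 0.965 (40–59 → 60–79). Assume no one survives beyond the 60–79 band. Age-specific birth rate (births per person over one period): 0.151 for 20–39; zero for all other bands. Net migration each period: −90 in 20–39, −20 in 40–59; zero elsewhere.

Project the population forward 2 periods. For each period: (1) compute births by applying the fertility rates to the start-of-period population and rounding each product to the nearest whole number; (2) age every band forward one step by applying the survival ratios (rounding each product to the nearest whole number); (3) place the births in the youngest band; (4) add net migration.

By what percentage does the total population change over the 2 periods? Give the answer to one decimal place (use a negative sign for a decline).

-45.3

Numbering the groups 1..4 from youngest to oldest:
— Period 1 —
Births: 900 * 0.151 = 136
Group 2: 800 * 0.965 = 772
Group 3: 900 * 0.966 = 869
Group 4: 870 * 0.965 = 840
Net migration: Group 2 − 90 → 682; Group 3 − 20 → 849
Giving 136 / 682 / 849 / 840.
— Period 2 —
Births: 682 * 0.151 = 103
Group 2: 136 * 0.965 = 131
Group 3: 682 * 0.966 = 659
Group 4: 849 * 0.965 = 819
Net migration: Group 2 − 90 → 41; Group 3 − 20 → 639
Giving 103 / 41 / 639 / 819.
Total: 2930 → 1602; change = -1328; percentage change = -45.3%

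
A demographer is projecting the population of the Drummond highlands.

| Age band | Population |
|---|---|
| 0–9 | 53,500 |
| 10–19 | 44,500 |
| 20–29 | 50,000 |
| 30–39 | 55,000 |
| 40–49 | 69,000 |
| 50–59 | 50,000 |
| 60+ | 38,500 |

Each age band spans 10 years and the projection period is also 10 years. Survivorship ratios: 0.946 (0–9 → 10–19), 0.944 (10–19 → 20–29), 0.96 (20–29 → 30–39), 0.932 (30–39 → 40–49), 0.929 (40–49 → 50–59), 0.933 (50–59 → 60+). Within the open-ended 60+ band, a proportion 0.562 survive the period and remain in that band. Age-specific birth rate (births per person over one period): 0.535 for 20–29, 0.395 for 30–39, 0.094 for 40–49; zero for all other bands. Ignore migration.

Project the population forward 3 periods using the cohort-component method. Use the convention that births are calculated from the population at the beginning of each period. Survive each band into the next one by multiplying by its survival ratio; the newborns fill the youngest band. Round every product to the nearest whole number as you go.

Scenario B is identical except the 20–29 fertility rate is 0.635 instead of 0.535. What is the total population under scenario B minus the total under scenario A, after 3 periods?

— Period 1 —
Births: 50000 * 0.535 = 26750  |  55000 * 0.395 = 21725  |  69000 * 0.094 = 6486 — total 54961
10–19: 53500 * 0.946 = 50611
20–29: 44500 * 0.944 = 42008
30–39: 50000 * 0.96 = 48000
40–49: 55000 * 0.932 = 51260
50–59: 69000 * 0.929 = 64101
60+: 50000 * 0.933 + 38500 * 0.562 = 46650 + 21637 = 68287
Population now: 0–9=54961, 10–19=50611, 20–29=42008, 30–39=48000, 40–49=51260, 50–59=64101, 60+=68287
— Period 2 —
Births: 42008 * 0.535 = 22474  |  48000 * 0.395 = 18960  |  51260 * 0.094 = 4818 — total 46252
10–19: 54961 * 0.946 = 51993
20–29: 50611 * 0.944 = 47777
30–39: 42008 * 0.96 = 40328
40–49: 48000 * 0.932 = 44736
50–59: 51260 * 0.929 = 47621
60+: 64101 * 0.933 + 68287 * 0.562 = 59806 + 38377 = 98183
Population now: 0–9=46252, 10–19=51993, 20–29=47777, 30–39=40328, 40–49=44736, 50–59=47621, 60+=98183
— Period 3 —
Births: 47777 * 0.535 = 25561  |  40328 * 0.395 = 15930  |  44736 * 0.094 = 4205 — total 45696
10–19: 46252 * 0.946 = 43754
20–29: 51993 * 0.944 = 49081
30–39: 47777 * 0.96 = 45866
40–49: 40328 * 0.932 = 37586
50–59: 44736 * 0.929 = 41560
60+: 47621 * 0.933 + 98183 * 0.562 = 44430 + 55179 = 99609
Population now: 0–9=45696, 10–19=43754, 20–29=49081, 30–39=45866, 40–49=37586, 50–59=41560, 60+=99609
Scenario A total after 3 periods: 363152
Scenario B projection —
— Period 1 —
Births: 50000 * 0.635 = 31750  |  55000 * 0.395 = 21725  |  69000 * 0.094 = 6486 — total 59961
10–19: 53500 * 0.946 = 50611
20–29: 44500 * 0.944 = 42008
30–39: 50000 * 0.96 = 48000
40–49: 55000 * 0.932 = 51260
50–59: 69000 * 0.929 = 64101
60+: 50000 * 0.933 + 38500 * 0.562 = 46650 + 21637 = 68287
Population now: 0–9=59961, 10–19=50611, 20–29=42008, 30–39=48000, 40–49=51260, 50–59=64101, 60+=68287
— Period 2 —
Births: 42008 * 0.635 = 26675  |  48000 * 0.395 = 18960  |  51260 * 0.094 = 4818 — total 50453
10–19: 59961 * 0.946 = 56723
20–29: 50611 * 0.944 = 47777
30–39: 42008 * 0.96 = 40328
40–49: 48000 * 0.932 = 44736
50–59: 51260 * 0.929 = 47621
60+: 64101 * 0.933 + 68287 * 0.562 = 59806 + 38377 = 98183
Population now: 0–9=50453, 10–19=56723, 20–29=47777, 30–39=40328, 40–49=44736, 50–59=47621, 60+=98183
— Period 3 —
Births: 47777 * 0.635 = 30338  |  40328 * 0.395 = 15930  |  44736 * 0.094 = 4205 — total 50473
10–19: 50453 * 0.946 = 47729
20–29: 56723 * 0.944 = 53547
30–39: 47777 * 0.96 = 45866
40–49: 40328 * 0.932 = 37586
50–59: 44736 * 0.929 = 41560
60+: 47621 * 0.933 + 98183 * 0.562 = 44430 + 55179 = 99609
Population now: 0–9=50473, 10–19=47729, 20–29=53547, 30–39=45866, 40–49=37586, 50–59=41560, 60+=99609
Scenario B total after 3 periods: 376370
Difference B − A = 376370 − 363152 = 13218

13218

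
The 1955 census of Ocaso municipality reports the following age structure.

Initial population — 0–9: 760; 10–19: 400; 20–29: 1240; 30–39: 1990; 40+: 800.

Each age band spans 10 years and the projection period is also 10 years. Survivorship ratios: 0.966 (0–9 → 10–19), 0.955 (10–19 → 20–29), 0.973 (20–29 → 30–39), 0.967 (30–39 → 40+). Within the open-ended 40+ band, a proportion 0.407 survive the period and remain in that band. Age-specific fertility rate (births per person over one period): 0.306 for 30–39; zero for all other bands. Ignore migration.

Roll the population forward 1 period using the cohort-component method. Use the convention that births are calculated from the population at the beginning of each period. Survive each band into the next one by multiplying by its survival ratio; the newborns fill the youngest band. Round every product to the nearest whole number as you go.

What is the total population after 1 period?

Let band 1 be 0–9 through band 5 = 40+.
[period 1]
Births: 1990 × 0.306 = 609
Band 2: 760 × 0.966 = 734
Band 3: 400 × 0.955 = 382
Band 4: 1240 × 0.973 = 1207
Band 5: 1990 × 0.967 + 800 × 0.407 = 1924 + 326 = 2250
Population now: 0–9=609, 10–19=734, 20–29=382, 30–39=1207, 40+=2250
Total after period 1: 609 + 734 + 382 + 1207 + 2250 = 5182

5182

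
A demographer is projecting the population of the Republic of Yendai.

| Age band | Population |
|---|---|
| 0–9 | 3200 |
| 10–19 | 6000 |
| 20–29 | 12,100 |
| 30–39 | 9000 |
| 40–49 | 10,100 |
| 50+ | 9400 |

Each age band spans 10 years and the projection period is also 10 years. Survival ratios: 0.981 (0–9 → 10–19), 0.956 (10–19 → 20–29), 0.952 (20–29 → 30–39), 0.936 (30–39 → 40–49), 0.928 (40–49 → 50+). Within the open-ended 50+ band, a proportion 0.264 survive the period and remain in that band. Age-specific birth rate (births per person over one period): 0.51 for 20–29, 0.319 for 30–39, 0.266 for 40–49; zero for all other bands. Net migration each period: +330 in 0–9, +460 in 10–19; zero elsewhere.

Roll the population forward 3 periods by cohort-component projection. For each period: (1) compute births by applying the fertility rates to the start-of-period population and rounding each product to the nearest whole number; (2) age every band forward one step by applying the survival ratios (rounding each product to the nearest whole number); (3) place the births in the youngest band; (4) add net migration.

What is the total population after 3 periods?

Numbering the bands 1..6 from youngest to oldest:
Period 1.
Births: 12100 * 0.51 = 6171, 9000 * 0.319 = 2871, 10100 * 0.266 = 2687 → 11729
Band 2: 3200 * 0.981 = 3139
Band 3: 6000 * 0.956 = 5736
Band 4: 12100 * 0.952 = 11519
Band 5: 9000 * 0.936 = 8424
Band 6: 10100 * 0.928 + 9400 * 0.264 = 9373 + 2482 = 11855
Net migration: Band 1 + 330 → 12059; Band 2 + 460 → 3599
→ [12059, 3599, 5736, 11519, 8424, 11855]
Period 2.
Births: 5736 * 0.51 = 2925, 11519 * 0.319 = 3675, 8424 * 0.266 = 2241 → 8841
Band 2: 12059 * 0.981 = 11830
Band 3: 3599 * 0.956 = 3441
Band 4: 5736 * 0.952 = 5461
Band 5: 11519 * 0.936 = 10782
Band 6: 8424 * 0.928 + 11855 * 0.264 = 7817 + 3130 = 10947
Net migration: Band 1 + 330 → 9171; Band 2 + 460 → 12290
→ [9171, 12290, 3441, 5461, 10782, 10947]
Period 3.
Births: 3441 * 0.51 = 1755, 5461 * 0.319 = 1742, 10782 * 0.266 = 2868 → 6365
Band 2: 9171 * 0.981 = 8997
Band 3: 12290 * 0.956 = 11749
Band 4: 3441 * 0.952 = 3276
Band 5: 5461 * 0.936 = 5111
Band 6: 10782 * 0.928 + 10947 * 0.264 = 10006 + 2890 = 12896
Net migration: Band 1 + 330 → 6695; Band 2 + 460 → 9457
→ [6695, 9457, 11749, 3276, 5111, 12896]
Total after period 3: 6695 + 9457 + 11749 + 3276 + 5111 + 12896 = 49184

49184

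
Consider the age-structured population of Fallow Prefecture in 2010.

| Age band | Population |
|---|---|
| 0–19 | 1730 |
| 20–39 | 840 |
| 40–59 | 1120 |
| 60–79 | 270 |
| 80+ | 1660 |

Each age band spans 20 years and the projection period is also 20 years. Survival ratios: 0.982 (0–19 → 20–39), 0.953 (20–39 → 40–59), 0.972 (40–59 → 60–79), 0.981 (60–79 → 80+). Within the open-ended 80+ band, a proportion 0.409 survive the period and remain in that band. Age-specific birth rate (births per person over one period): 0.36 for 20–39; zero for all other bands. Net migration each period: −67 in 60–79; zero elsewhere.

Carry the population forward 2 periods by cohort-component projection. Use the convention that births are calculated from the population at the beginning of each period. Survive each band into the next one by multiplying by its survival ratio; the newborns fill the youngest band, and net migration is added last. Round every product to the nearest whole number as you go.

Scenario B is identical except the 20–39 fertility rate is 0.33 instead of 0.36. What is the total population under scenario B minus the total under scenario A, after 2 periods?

Period 1.
Births: 840 × 0.36 = 302
20–39: 1730 × 0.982 = 1699
40–59: 840 × 0.953 = 801
60–79: 1120 × 0.972 = 1089
80+: 270 × 0.981 + 1660 × 0.409 = 265 + 679 = 944
Net migration: 60–79 − 67 → 1022
End of period: [302, 1699, 801, 1022, 944]
Period 2.
Births: 1699 × 0.36 = 612
20–39: 302 × 0.982 = 297
40–59: 1699 × 0.953 = 1619
60–79: 801 × 0.972 = 779
80+: 1022 × 0.981 + 944 × 0.409 = 1003 + 386 = 1389
Net migration: 60–79 − 67 → 712
End of period: [612, 297, 1619, 712, 1389]
Scenario A total after 2 periods: 4629
Scenario B projection —
Period 1.
Births: 840 × 0.33 = 277
20–39: 1730 × 0.982 = 1699
40–59: 840 × 0.953 = 801
60–79: 1120 × 0.972 = 1089
80+: 270 × 0.981 + 1660 × 0.409 = 265 + 679 = 944
Net migration: 60–79 − 67 → 1022
End of period: [277, 1699, 801, 1022, 944]
Period 2.
Births: 1699 × 0.33 = 561
20–39: 277 × 0.982 = 272
40–59: 1699 × 0.953 = 1619
60–79: 801 × 0.972 = 779
80+: 1022 × 0.981 + 944 × 0.409 = 1003 + 386 = 1389
Net migration: 60–79 − 67 → 712
End of period: [561, 272, 1619, 712, 1389]
Scenario B total after 2 periods: 4553
Difference B − A = 4553 − 4629 = -76

-76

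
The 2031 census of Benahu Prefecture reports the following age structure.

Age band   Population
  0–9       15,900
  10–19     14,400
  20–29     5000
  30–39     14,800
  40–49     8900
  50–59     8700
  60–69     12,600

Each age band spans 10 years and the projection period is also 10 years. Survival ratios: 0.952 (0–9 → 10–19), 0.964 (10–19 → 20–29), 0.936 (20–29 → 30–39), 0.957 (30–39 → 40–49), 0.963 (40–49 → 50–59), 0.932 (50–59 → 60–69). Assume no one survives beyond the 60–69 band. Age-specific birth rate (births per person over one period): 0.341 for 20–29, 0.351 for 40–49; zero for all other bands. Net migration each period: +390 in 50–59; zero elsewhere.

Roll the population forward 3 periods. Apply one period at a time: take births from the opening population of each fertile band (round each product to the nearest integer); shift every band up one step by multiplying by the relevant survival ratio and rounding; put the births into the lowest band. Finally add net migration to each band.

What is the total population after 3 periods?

[period 1]
Births: 5000 * 0.341 = 1705 ; 8900 * 0.351 = 3124 ⇒ total 4829
10–19: 15900 * 0.952 = 15137
20–29: 14400 * 0.964 = 13882
30–39: 5000 * 0.936 = 4680
40–49: 14800 * 0.957 = 14164
50–59: 8900 * 0.963 = 8571
60–69: 8700 * 0.932 = 8108
Net migration: 50–59 + 390 → 8961
→ [4829, 15137, 13882, 4680, 14164, 8961, 8108]
[period 2]
Births: 13882 * 0.341 = 4734 ; 14164 * 0.351 = 4972 ⇒ total 9706
10–19: 4829 * 0.952 = 4597
20–29: 15137 * 0.964 = 14592
30–39: 13882 * 0.936 = 12994
40–49: 4680 * 0.957 = 4479
50–59: 14164 * 0.963 = 13640
60–69: 8961 * 0.932 = 8352
Net migration: 50–59 + 390 → 14030
→ [9706, 4597, 14592, 12994, 4479, 14030, 8352]
[period 3]
Births: 14592 * 0.341 = 4976 ; 4479 * 0.351 = 1572 ⇒ total 6548
10–19: 9706 * 0.952 = 9240
20–29: 4597 * 0.964 = 4432
30–39: 14592 * 0.936 = 13658
40–49: 12994 * 0.957 = 12435
50–59: 4479 * 0.963 = 4313
60–69: 14030 * 0.932 = 13076
Net migration: 50–59 + 390 → 4703
→ [6548, 9240, 4432, 13658, 12435, 4703, 13076]
Total after period 3: 6548 + 9240 + 4432 + 13658 + 12435 + 4703 + 13076 = 64092

64092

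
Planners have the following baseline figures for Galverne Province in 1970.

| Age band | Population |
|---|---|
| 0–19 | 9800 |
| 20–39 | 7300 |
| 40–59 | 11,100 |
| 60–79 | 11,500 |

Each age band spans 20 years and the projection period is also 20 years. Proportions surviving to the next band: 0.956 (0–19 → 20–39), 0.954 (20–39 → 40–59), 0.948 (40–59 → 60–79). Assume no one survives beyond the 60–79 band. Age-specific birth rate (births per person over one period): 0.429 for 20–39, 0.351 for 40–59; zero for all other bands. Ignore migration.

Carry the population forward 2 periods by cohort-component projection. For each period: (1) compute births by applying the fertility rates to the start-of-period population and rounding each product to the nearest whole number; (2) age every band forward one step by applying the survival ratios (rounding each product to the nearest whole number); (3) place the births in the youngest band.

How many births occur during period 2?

(Bands numbered youngest = 1 to oldest = 4.)
— Period 1 —
Births: 7300 × 0.429 = 3132  |  11100 × 0.351 = 3896 ⇒ total 7028
Band 2: 9800 × 0.956 = 9369
Band 3: 7300 × 0.954 = 6964
Band 4: 11100 × 0.948 = 10523
Giving 7028 / 9369 / 6964 / 10523.
— Period 2 —
Births: 9369 × 0.429 = 4019  |  6964 × 0.351 = 2444 ⇒ total 6463
Band 2: 7028 × 0.956 = 6719
Band 3: 9369 × 0.954 = 8938
Band 4: 6964 × 0.948 = 6602
Giving 6463 / 6719 / 8938 / 6602.

6463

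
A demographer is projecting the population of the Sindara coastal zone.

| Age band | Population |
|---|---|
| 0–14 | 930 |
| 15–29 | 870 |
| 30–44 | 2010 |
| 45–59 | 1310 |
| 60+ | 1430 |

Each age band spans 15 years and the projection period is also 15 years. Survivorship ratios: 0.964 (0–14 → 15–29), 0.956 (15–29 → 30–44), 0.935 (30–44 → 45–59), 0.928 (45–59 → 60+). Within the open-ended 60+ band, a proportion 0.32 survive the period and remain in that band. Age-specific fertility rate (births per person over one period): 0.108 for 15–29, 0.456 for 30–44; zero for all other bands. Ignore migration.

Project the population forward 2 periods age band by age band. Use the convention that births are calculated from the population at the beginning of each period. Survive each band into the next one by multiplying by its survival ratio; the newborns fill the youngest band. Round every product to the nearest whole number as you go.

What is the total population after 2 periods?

5367

Period 1:
Births: 870 * 0.108 = 94  |  2010 * 0.456 = 917 — total 1011
15–29: 930 * 0.964 = 897
30–44: 870 * 0.956 = 832
45–59: 2010 * 0.935 = 1879
60+: 1310 * 0.928 + 1430 * 0.32 = 1216 + 458 = 1674
Population now: 0–14=1011, 15–29=897, 30–44=832, 45–59=1879, 60+=1674
Period 2:
Births: 897 * 0.108 = 97  |  832 * 0.456 = 379 — total 476
15–29: 1011 * 0.964 = 975
30–44: 897 * 0.956 = 858
45–59: 832 * 0.935 = 778
60+: 1879 * 0.928 + 1674 * 0.32 = 1744 + 536 = 2280
Population now: 0–14=476, 15–29=975, 30–44=858, 45–59=778, 60+=2280
Total after period 2: 476 + 975 + 858 + 778 + 2280 = 5367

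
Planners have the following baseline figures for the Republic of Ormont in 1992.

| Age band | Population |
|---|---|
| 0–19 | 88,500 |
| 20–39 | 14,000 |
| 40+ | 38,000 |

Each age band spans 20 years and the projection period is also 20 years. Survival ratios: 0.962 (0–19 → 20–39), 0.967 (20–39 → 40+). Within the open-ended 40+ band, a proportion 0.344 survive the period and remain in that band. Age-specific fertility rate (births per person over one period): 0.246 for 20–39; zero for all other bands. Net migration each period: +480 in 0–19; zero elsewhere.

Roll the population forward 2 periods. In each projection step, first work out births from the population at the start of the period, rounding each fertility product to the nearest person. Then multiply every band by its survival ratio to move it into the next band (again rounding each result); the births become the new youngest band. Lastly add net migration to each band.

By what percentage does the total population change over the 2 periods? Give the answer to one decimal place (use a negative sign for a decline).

-17.0

Period 1.
Births: 14000 × 0.246 = 3444
20–39: 88500 × 0.962 = 85137
40+: 14000 × 0.967 + 38000 × 0.344 = 13538 + 13072 = 26610
Net migration: 0–19 + 480 → 3924
Giving 3924 / 85137 / 26610.
Period 2.
Births: 85137 × 0.246 = 20944
20–39: 3924 × 0.962 = 3775
40+: 85137 × 0.967 + 26610 × 0.344 = 82327 + 9154 = 91481
Net migration: 0–19 + 480 → 21424
Giving 21424 / 3775 / 91481.
Total: 140500 → 116680; change = -23820; percentage change = -17.0%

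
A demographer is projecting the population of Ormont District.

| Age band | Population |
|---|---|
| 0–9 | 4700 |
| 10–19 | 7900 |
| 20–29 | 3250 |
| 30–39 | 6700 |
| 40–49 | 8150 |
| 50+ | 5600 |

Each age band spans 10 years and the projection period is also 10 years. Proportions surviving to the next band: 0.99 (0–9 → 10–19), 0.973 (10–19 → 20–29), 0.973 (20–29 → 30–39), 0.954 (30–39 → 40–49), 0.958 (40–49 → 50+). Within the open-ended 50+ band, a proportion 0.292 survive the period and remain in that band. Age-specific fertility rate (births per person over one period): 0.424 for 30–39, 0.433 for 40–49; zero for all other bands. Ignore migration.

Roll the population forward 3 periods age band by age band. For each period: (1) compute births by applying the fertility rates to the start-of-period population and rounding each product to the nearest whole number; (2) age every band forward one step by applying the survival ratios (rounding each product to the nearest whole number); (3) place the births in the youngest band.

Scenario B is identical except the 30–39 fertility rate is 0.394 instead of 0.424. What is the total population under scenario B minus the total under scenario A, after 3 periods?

-512

Call the groups 1 to 6, youngest first.
Period 1.
Births: 6700 × 0.424 = 2841 ; 8150 × 0.433 = 3529 ⇒ total 6370
Group 2: 4700 × 0.99 = 4653
Group 3: 7900 × 0.973 = 7687
Group 4: 3250 × 0.973 = 3162
Group 5: 6700 × 0.954 = 6392
Group 6: 8150 × 0.958 + 5600 × 0.292 = 7808 + 1635 = 9443
End of period: [6370, 4653, 7687, 3162, 6392, 9443]
Period 2.
Births: 3162 × 0.424 = 1341 ; 6392 × 0.433 = 2768 ⇒ total 4109
Group 2: 6370 × 0.99 = 6306
Group 3: 4653 × 0.973 = 4527
Group 4: 7687 × 0.973 = 7479
Group 5: 3162 × 0.954 = 3017
Group 6: 6392 × 0.958 + 9443 × 0.292 = 6124 + 2757 = 8881
End of period: [4109, 6306, 4527, 7479, 3017, 8881]
Period 3.
Births: 7479 × 0.424 = 3171 ; 3017 × 0.433 = 1306 ⇒ total 4477
Group 2: 4109 × 0.99 = 4068
Group 3: 6306 × 0.973 = 6136
Group 4: 4527 × 0.973 = 4405
Group 5: 7479 × 0.954 = 7135
Group 6: 3017 × 0.958 + 8881 × 0.292 = 2890 + 2593 = 5483
End of period: [4477, 4068, 6136, 4405, 7135, 5483]
Scenario A total after 3 periods: 31704
Scenario B projection —
Period 1.
Births: 6700 × 0.394 = 2640 ; 8150 × 0.433 = 3529 ⇒ total 6169
Group 2: 4700 × 0.99 = 4653
Group 3: 7900 × 0.973 = 7687
Group 4: 3250 × 0.973 = 3162
Group 5: 6700 × 0.954 = 6392
Group 6: 8150 × 0.958 + 5600 × 0.292 = 7808 + 1635 = 9443
End of period: [6169, 4653, 7687, 3162, 6392, 9443]
Period 2.
Births: 3162 × 0.394 = 1246 ; 6392 × 0.433 = 2768 ⇒ total 4014
Group 2: 6169 × 0.99 = 6107
Group 3: 4653 × 0.973 = 4527
Group 4: 7687 × 0.973 = 7479
Group 5: 3162 × 0.954 = 3017
Group 6: 6392 × 0.958 + 9443 × 0.292 = 6124 + 2757 = 8881
End of period: [4014, 6107, 4527, 7479, 3017, 8881]
Period 3.
Births: 7479 × 0.394 = 2947 ; 3017 × 0.433 = 1306 ⇒ total 4253
Group 2: 4014 × 0.99 = 3974
Group 3: 6107 × 0.973 = 5942
Group 4: 4527 × 0.973 = 4405
Group 5: 7479 × 0.954 = 7135
Group 6: 3017 × 0.958 + 8881 × 0.292 = 2890 + 2593 = 5483
End of period: [4253, 3974, 5942, 4405, 7135, 5483]
Scenario B total after 3 periods: 31192
Difference B − A = 31192 − 31704 = -512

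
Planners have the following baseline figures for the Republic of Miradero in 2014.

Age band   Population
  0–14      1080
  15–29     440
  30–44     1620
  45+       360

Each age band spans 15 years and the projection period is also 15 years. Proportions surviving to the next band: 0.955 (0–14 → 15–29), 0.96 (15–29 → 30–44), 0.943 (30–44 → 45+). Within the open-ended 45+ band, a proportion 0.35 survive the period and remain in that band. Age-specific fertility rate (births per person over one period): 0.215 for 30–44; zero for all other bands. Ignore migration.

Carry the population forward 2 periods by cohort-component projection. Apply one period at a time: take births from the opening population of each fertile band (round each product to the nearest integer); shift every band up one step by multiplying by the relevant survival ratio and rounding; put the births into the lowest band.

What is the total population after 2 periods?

(Bands numbered youngest = 1 to oldest = 4.)
After projecting period 1:
Births: 1620 × 0.215 = 348
Band 2: 1080 × 0.955 = 1031
Band 3: 440 × 0.96 = 422
Band 4: 1620 × 0.943 + 360 × 0.35 = 1528 + 126 = 1654
Population now: 0–14=348, 15–29=1031, 30–44=422, 45+=1654
After projecting period 2:
Births: 422 × 0.215 = 91
Band 2: 348 × 0.955 = 332
Band 3: 1031 × 0.96 = 990
Band 4: 422 × 0.943 + 1654 × 0.35 = 398 + 579 = 977
Population now: 0–14=91, 15–29=332, 30–44=990, 45+=977
Total after period 2: 91 + 332 + 990 + 977 = 2390

2390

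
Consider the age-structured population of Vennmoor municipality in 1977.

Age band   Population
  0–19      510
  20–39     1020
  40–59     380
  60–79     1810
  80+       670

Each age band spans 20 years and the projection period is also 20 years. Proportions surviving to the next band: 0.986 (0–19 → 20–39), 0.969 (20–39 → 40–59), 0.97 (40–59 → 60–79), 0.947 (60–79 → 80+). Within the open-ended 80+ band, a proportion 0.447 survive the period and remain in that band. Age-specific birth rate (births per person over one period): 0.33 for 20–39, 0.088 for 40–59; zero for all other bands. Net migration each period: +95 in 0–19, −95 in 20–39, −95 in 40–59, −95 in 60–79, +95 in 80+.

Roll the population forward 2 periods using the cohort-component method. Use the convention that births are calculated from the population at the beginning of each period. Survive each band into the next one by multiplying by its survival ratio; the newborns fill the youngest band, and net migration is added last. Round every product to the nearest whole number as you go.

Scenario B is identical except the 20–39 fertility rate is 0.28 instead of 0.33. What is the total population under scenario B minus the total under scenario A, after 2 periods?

[period 1]
Births: 1020 × 0.33 = 337  |  380 × 0.088 = 33 → 370
20–39: 510 × 0.986 = 503
40–59: 1020 × 0.969 = 988
60–79: 380 × 0.97 = 369
80+: 1810 × 0.947 + 670 × 0.447 = 1714 + 299 = 2013
Net migration: 0–19 + 95 → 465; 20–39 − 95 → 408; 40–59 − 95 → 893; 60–79 − 95 → 274; 80+ + 95 → 2108
Giving 465 / 408 / 893 / 274 / 2108.
[period 2]
Births: 408 × 0.33 = 135  |  893 × 0.088 = 79 → 214
20–39: 465 × 0.986 = 458
40–59: 408 × 0.969 = 395
60–79: 893 × 0.97 = 866
80+: 274 × 0.947 + 2108 × 0.447 = 259 + 942 = 1201
Net migration: 0–19 + 95 → 309; 20–39 − 95 → 363; 40–59 − 95 → 300; 60–79 − 95 → 771; 80+ + 95 → 1296
Giving 309 / 363 / 300 / 771 / 1296.
Scenario A total after 2 periods: 3039
Scenario B projection —
[period 1]
Births: 1020 × 0.28 = 286  |  380 × 0.088 = 33 → 319
20–39: 510 × 0.986 = 503
40–59: 1020 × 0.969 = 988
60–79: 380 × 0.97 = 369
80+: 1810 × 0.947 + 670 × 0.447 = 1714 + 299 = 2013
Net migration: 0–19 + 95 → 414; 20–39 − 95 → 408; 40–59 − 95 → 893; 60–79 − 95 → 274; 80+ + 95 → 2108
Giving 414 / 408 / 893 / 274 / 2108.
[period 2]
Births: 408 × 0.28 = 114  |  893 × 0.088 = 79 → 193
20–39: 414 × 0.986 = 408
40–59: 408 × 0.969 = 395
60–79: 893 × 0.97 = 866
80+: 274 × 0.947 + 2108 × 0.447 = 259 + 942 = 1201
Net migration: 0–19 + 95 → 288; 20–39 − 95 → 313; 40–59 − 95 → 300; 60–79 − 95 → 771; 80+ + 95 → 1296
Giving 288 / 313 / 300 / 771 / 1296.
Scenario B total after 2 periods: 2968
Difference B − A = 2968 − 3039 = -71

-71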